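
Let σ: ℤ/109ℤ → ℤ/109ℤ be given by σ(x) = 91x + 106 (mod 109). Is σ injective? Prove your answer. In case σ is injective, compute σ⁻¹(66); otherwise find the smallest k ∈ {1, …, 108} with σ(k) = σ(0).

87

Recall: injectivity means: for all u, v in the domain, σ(u) = σ(v) implies u = v.
Suppose σ(u) = σ(v) in ℤ/109ℤ. Then 91u + 106 ≡ 91v + 106 (mod 109), thus 91(u − v) ≡ 0 (mod 109).
Since gcd(91, 109) = 1, 91 is invertible modulo 109, so u − v ≡ 0 (mod 109), i.e. u = v.
Thus σ is injective.
We now compute 91⁻¹ mod 109 explicitly. Euclid's algorithm: 109 = 1·91 + 18, 91 = 5·18 + 1; back-substituting gives 1 = 6·91 − 5·109, so 91⁻¹ ≡ 6 (mod 109).
Since σ is injective, we compute σ⁻¹(66): solve 91x + 106 ≡ 66 (mod 109), i.e. 91x ≡ 69 (mod 109).
Multiplying by 91⁻¹ = 6 gives x ≡ 6·69 = 414 = 3·109 + 87 ≡ 87 (mod 109).
Check: σ(87) = 91·87 + 106 = 8023 = 73·109 + 66 ≡ 66 (mod 109).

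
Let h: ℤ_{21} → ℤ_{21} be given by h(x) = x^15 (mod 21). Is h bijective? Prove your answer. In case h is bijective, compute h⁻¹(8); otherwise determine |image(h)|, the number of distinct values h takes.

9

h(1) = 1^15 = 1.
h(4): Repeated squaring mod 21: 4^1 ≡ 4, 4^2 ≡ 4² = 16, 4^4 ≡ 16² = 256 ≡ 4, 4^8 ≡ 4² = 16. Since 15 = 8 + 4 + 2 + 1, 4^15 ≡ 16·4·16·4: 16·4 = 64 ≡ 1, then 1·16 = 16, then 16·4 = 64 ≡ 1. So 4^15 ≡ 1 (mod 21).
So h(1) = h(4) = 1 while 1 ≠ 4, hence h is not injective, hence not bijective.
Since h is not bijective, we determine |image(h)|. Computing x^15 mod 21 for each x (by repeated squaring, reducing mod 21 at every step), the values h(0), h(1), …, h(20) are: 0, 1, 8, 6, 1, 20, 6, 7, 8, 15, 13, 8, 6, 13, 14, 15, 1, 20, 15, 13, 20.
The distinct values are {0, 1, 6, 7, 8, 13, 14, 15, 20}; there are 9 of them.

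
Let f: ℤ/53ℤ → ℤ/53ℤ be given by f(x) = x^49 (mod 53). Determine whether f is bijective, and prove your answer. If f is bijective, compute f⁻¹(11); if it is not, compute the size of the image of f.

40

Since 53 is prime, the nonzero elements of ℤ/53ℤ form a cyclic group of order 52.
As gcd(49, 52) = 1, raising to the 49th power is a bijection on this group: if u^49 ≡ v^49 then (uv^{−1})^49 = 1, and the only element of order dividing gcd(49, 52) = 1 is 1, so u = v.
With f(0) = 0 this makes f injective on all of ℤ/53ℤ, hence bijective (finite equal-size domain and codomain). In particular f is bijective.
Since f is bijective, we find the preimage of 11. The inverse of x ↦ x^49 on (ℤ/53ℤ)^× is x ↦ x^17, because 49·17 = 833 = 16·52 + 1 ≡ 1 (mod 52) and x^{52} = 1 for x ≠ 0 (Fermat). So f⁻¹(11) = 11^17 mod 53.
Repeated squaring mod 53: 11^1 ≡ 11, 11^2 ≡ 11² = 121 ≡ 15, 11^4 ≡ 15² = 225 ≡ 13, 11^8 ≡ 13² = 169 ≡ 10, 11^16 ≡ 10² = 100 ≡ 47. Since 17 = 16 + 1, 11^17 ≡ 47·11: 47·11 = 517 ≡ 40. So 11^17 ≡ 40 (mod 53).
Hence f⁻¹(11) = 40.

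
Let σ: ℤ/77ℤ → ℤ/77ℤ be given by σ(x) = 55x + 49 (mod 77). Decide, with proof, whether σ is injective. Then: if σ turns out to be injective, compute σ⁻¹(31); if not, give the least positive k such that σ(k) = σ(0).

By definition, σ is injective if σ(x_1) = σ(x_2) implies x_1 = x_2.
We have gcd(55, 77) = 11 > 1. Taking x_1 = 0 and x_2 = 7: σ(0) = 49 and σ(7) = 55·7 + 49 = 434 ≡ 49 (mod 77).
So σ(0) = σ(7) while 0 ≠ 7, hence σ is not injective.
Since σ is not injective, we find the least positive k with σ(k) = σ(0): this means 55k ≡ 0 (mod 77), i.e. 77 ∣ 55k. Since gcd(55, 77) = 11, dividing through by 11 this holds exactly when 7 ∣ 5k, and as gcd(5, 7) = 1, exactly when 7 ∣ k.
The smallest positive such k is 7.

7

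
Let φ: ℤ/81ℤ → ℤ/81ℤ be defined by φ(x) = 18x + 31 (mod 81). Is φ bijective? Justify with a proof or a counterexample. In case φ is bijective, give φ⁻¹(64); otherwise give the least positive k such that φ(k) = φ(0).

9

By definition, injectivity means: for all x_1, x_2 in the domain, φ(x_1) = φ(x_2) implies x_1 = x_2.
We have gcd(18, 81) = 9 > 1. Taking x_1 = 0 and x_2 = 9: φ(0) = 31 and φ(9) = 18·9 + 31 = 193 ≡ 31 (mod 81).
So φ(0) = φ(9) while 0 ≠ 9, so φ is not injective, hence not bijective.
Since φ is not bijective, we find the least positive k with φ(k) = φ(0): this means 18k ≡ 0 (mod 81), i.e. 81 ∣ 18k. Since gcd(18, 81) = 9, dividing through by 9 this holds exactly when 9 ∣ 2k, and as gcd(2, 9) = 1, exactly when 9 ∣ k.
The smallest positive such k is 9.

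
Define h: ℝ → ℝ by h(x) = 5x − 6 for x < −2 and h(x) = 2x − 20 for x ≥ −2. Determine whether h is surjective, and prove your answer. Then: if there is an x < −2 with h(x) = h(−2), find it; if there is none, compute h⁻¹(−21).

Both pieces are strictly increasing (slopes 5 and 2), so each is injective on its own interval.
The left piece maps (−∞, −2) onto (−∞, −16); the right piece maps [−2, ∞) onto [−24, ∞).
The union (−∞, −16) ∪ [−24, ∞) covers ℝ, so h is surjective.
For the follow-up: the images overlap, so an x < −2 with h(x) = h(−2) exists. h(−2) = −24; solving 5x − 6 = −24 for x < −2 gives x = (−24 + 6)/5 = −18/5.

-18/5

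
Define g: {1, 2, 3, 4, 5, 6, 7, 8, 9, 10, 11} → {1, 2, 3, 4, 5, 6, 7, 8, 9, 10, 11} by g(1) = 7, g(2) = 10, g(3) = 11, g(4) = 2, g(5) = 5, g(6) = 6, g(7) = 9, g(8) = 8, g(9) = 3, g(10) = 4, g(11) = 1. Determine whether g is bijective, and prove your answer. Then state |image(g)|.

The values 7, 10, 11, 2, 5, 6, 9, 8, 3, 4, 1 are a permutation of {1, 2, 3, 4, 5, 6, 7, 8, 9, 10, 11}: each element appears exactly once.
So g is injective and surjective, hence bijective.
The image of g is {1, 2, 3, 4, 5, 6, 7, 8, 9, 10, 11}, which has 11 elements.

11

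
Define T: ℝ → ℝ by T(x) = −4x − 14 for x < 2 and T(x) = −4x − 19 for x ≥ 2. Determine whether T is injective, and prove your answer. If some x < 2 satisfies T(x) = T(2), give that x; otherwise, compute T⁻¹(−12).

-1/2

Both pieces are strictly decreasing (slopes −4 and −4), so each is injective on its own interval.
The left piece maps (−∞, 2) onto (−22, ∞); the right piece maps [2, ∞) onto (−∞, −27].
These images are disjoint, so no value is attained by both pieces. Hence T is injective.
Because the two images are disjoint, no x < 2 has T(x) = T(2), so we compute T⁻¹(−12): −12 lies in (−22, ∞), so solve −4x − 14 = −12: x = (−12 + 14)/(−4) = −1/2.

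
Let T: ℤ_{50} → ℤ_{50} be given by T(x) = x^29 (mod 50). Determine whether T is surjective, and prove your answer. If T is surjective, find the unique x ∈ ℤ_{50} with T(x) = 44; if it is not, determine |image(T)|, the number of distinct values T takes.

42

T(0) = 0^29 = 0.
T(10): Repeated squaring mod 50: 10^1 ≡ 10, 10^2 ≡ 10² = 100 ≡ 0, 10^4 ≡ 0² = 0, 10^8 ≡ 0² = 0, 10^16 ≡ 0² = 0. Since 29 = 16 + 8 + 4 + 1, 10^29 ≡ 0·0·0·10: 0·0 = 0, then 0·0 = 0, then 0·10 = 0. So 10^29 ≡ 0 (mod 50).
So T(0) = T(10) = 0 while 0 ≠ 10, thus T is not injective.
A non-injective map from the 50-element set ℤ_{50} to itself takes at most 49 distinct values, so it cannot be surjective. Therefore T is not surjective.
Since T is not surjective, we determine |image(T)|. Computing x^29 mod 50 for each x (by repeated squaring, reducing mod 50 at every step), the values T(0), T(1), …, T(49) are: 0, 1, 12, 33, 44, 25, 46, 7, 28, 39, 0, 41, 2, 23, 34, 25, 36, 47, 18, 29, 0, 31, 42, 13, 24, 25, 26, 37, 8, 19, 0, 21, 32, 3, 14, 25, 16, 27, 48, 9, 0, 11, 22, 43, 4, 25, 6, 17, 38, 49.
The distinct values are {0, 1, 2, 3, 4, 6, 7, 8, 9, 11, 12, 13, 14, 16, 17, 18, 19, 21, 22, 23, 24, 25, 26, 27, 28, 29, 31, 32, 33, 34, 36, 37, 38, 39, 41, 42, 43, 44, 46, 47, 48, 49}; there are 42 of them.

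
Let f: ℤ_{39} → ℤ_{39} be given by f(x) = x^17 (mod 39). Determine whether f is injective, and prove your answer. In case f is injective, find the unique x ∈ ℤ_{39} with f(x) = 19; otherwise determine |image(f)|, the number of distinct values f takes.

Computing x^17 mod 39 for each x (by repeated squaring, reducing mod 39 at every step), the values f(0), f(1), …, f(38) are: 0, 1, 32, 9, 10, 5, 15, 37, 8, 3, 4, 20, 12, 13, 14, 6, 22, 23, 18, 28, 11, 21, 16, 17, 33, 25, 26, 27, 19, 35, 36, 31, 2, 24, 34, 29, 30, 7, 38.
Every element of ℤ_{39} appears exactly once in this list, so f is a bijection, and in particular injective.
Since f is injective, we read off the preimage of 19 from the same table: f(28) = 19, so f⁻¹(19) = 28.

28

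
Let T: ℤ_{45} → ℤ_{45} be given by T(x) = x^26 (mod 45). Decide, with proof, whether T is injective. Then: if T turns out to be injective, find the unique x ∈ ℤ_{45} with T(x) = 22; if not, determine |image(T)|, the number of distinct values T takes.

12

T(2): Repeated squaring mod 45: 2^1 ≡ 2, 2^2 ≡ 2² = 4, 2^4 ≡ 4² = 16, 2^8 ≡ 16² = 256 ≡ 31, 2^16 ≡ 31² = 961 ≡ 16. Since 26 = 16 + 8 + 2, 2^26 ≡ 16·31·4: 16·31 = 496 ≡ 1, then 1·4 = 4. So 2^26 ≡ 4 (mod 45).
T(7): Repeated squaring mod 45: 7^1 ≡ 7, 7^2 ≡ 7² = 49 ≡ 4, 7^4 ≡ 4² = 16, 7^8 ≡ 16² = 256 ≡ 31, 7^16 ≡ 31² = 961 ≡ 16. Since 26 = 16 + 8 + 2, 7^26 ≡ 16·31·4: 16·31 = 496 ≡ 1, then 1·4 = 4. So 7^26 ≡ 4 (mod 45).
So T(2) = T(7) = 4 while 2 ≠ 7, thus T is not injective.
Since T is not injective, we determine |image(T)|. Computing x^26 mod 45 for each x (by repeated squaring, reducing mod 45 at every step), the values T(0), T(1), …, T(44) are: 0, 1, 4, 9, 16, 25, 36, 4, 19, 36, 10, 31, 9, 34, 16, 0, 31, 19, 9, 1, 40, 36, 34, 34, 36, 40, 1, 9, 19, 31, 0, 16, 34, 9, 31, 10, 36, 19, 4, 36, 25, 16, 9, 4, 1.
The distinct values are {0, 1, 4, 9, 10, 16, 19, 25, 31, 34, 36, 40}; there are 12 of them.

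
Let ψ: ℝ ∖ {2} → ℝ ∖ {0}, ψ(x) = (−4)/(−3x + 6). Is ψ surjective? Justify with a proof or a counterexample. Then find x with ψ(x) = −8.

11/6

For any y ≠ 0, solving y(−3x + 6) = −4 for x gives a well-defined x ≠ 2. So ψ is surjective.
Solving ψ(x) = −8: cross-multiplying gives −4 = −8(−3x + 6), which rearranges to −24x = −44, so x = 11/6.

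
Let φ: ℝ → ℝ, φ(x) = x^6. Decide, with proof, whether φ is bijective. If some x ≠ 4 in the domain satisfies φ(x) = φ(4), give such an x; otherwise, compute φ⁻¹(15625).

φ(4) = 4096 = (−4)^6 = φ(−4) (since 6 is even), with 4 ≠ −4. So φ is not injective, hence not bijective.
For the follow-up, such an x exists: taking x = −4 ∈ ℝ gives φ(−4) = 4096 = φ(4) with −4 ≠ 4.

-4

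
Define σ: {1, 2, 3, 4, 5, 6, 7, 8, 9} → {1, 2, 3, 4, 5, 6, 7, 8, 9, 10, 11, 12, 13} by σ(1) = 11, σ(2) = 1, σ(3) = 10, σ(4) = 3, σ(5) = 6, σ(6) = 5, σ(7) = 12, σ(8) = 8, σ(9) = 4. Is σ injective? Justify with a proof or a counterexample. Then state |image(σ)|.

The values σ(1), …, σ(9) are 11, 1, 10, 3, 6, 5, 12, 8, 4 — all distinct.
So σ(x_1) = σ(x_2) only when x_1 = x_2, and σ is injective.
The image of σ is {1, 3, 4, 5, 6, 8, 10, 11, 12}, which has 9 elements.

9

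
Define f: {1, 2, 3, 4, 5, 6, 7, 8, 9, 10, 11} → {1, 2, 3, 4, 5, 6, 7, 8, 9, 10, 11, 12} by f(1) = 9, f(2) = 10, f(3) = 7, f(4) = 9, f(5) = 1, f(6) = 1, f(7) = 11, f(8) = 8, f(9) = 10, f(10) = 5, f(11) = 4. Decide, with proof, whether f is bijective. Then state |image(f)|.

8

f(1) = 9 = f(4) with 1 ≠ 4, so f is not injective, hence not bijective.
The image of f is {1, 4, 5, 7, 8, 9, 10, 11}, which has 8 elements.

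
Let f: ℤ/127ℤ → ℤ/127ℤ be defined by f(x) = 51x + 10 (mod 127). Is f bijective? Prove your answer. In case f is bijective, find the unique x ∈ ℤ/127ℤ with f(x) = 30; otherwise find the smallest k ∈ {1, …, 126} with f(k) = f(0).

Recall: injectivity means: for all s, t in the domain, f(s) = f(t) implies s = t.
Suppose f(s) = f(t) in ℤ/127ℤ. Then 51s + 10 ≡ 51t + 10 (mod 127), so 51(s − t) ≡ 0 (mod 127).
Since gcd(51, 127) = 1, 51 is invertible modulo 127, hence s − t ≡ 0 (mod 127), i.e. s = t.
We now compute 51⁻¹ mod 127 explicitly. Euclid's algorithm: 127 = 2·51 + 25, 51 = 2·25 + 1; back-substituting gives 1 = 5·51 − 2·127, so 51⁻¹ ≡ 5 (mod 127).
Then y ↦ 5(y − 10) is a two-sided inverse to f, so every y ∈ ℤ/127ℤ has a preimage.
Hence f is bijective.
Since f is bijective, we compute f⁻¹(30): solve 51x + 10 ≡ 30 (mod 127), i.e. 51x ≡ 20 (mod 127).
Multiplying by 51⁻¹ = 5 gives x ≡ 5·20 = 100 ≡ 100 (mod 127).
Check: f(100) = 51·100 + 10 = 5110 = 40·127 + 30 ≡ 30 (mod 127).

100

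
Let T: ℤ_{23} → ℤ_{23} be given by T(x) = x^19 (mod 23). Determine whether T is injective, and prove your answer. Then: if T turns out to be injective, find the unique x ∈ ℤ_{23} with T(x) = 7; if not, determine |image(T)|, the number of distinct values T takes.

Since 23 is prime, the nonzero elements of ℤ_{23} form a cyclic group of order 22.
As gcd(19, 22) = 1, raising to the 19th power is a bijection on this group: if x_1^19 ≡ x_2^19 then (x_1x_2^{−1})^19 = 1, and the only element of order dividing gcd(19, 22) = 1 is 1, so x_1 = x_2.
With T(0) = 0 this makes T injective on all of ℤ_{23}, hence bijective (finite equal-size domain and codomain). In particular T is injective.
Since T is injective, we find the preimage of 7. The inverse of x ↦ x^19 on (ℤ_{23})^× is x ↦ x^7, because 19·7 = 133 = 6·22 + 1 ≡ 1 (mod 22) and x^{22} = 1 for x ≠ 0 (Fermat). So T⁻¹(7) = 7^7 mod 23.
Repeated squaring mod 23: 7^1 ≡ 7, 7^2 ≡ 7² = 49 ≡ 3, 7^4 ≡ 3² = 9. Since 7 = 4 + 2 + 1, 7^7 ≡ 9·3·7: 9·3 = 27 ≡ 4, then 4·7 = 28 ≡ 5. So 7^7 ≡ 5 (mod 23).
Hence T⁻¹(7) = 5.

5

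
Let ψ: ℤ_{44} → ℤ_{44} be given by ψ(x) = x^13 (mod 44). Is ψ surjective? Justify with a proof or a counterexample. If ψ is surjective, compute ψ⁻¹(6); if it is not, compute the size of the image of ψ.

33

ψ(0) = 0^13 = 0.
ψ(22): Repeated squaring mod 44: 22^1 ≡ 22, 22^2 ≡ 22² = 484 ≡ 0, 22^4 ≡ 0² = 0, 22^8 ≡ 0² = 0. Since 13 = 8 + 4 + 1, 22^13 ≡ 0·0·22: 0·0 = 0, then 0·22 = 0. So 22^13 ≡ 0 (mod 44).
So ψ(0) = ψ(22) = 0 while 0 ≠ 22, thus ψ is not injective.
A non-injective map from the 44-element set ℤ_{44} to itself takes at most 43 distinct values, so it cannot be surjective. Hence ψ is not surjective.
Since ψ is not surjective, we determine |image(ψ)|. Computing x^13 mod 44 for each x (by repeated squaring, reducing mod 44 at every step), the values ψ(0), ψ(1), …, ψ(43) are: 0, 1, 8, 27, 20, 37, 40, 35, 28, 25, 32, 11, 12, 41, 16, 31, 4, 29, 24, 39, 36, 21, 0, 23, 8, 5, 20, 15, 40, 13, 28, 3, 32, 33, 12, 19, 16, 9, 4, 7, 24, 17, 36, 43.
The distinct values are {0, 1, 3, 4, 5, 7, 8, 9, 11, 12, 13, 15, 16, 17, 19, 20, 21, 23, 24, 25, 27, 28, 29, 31, 32, 33, 35, 36, 37, 39, 40, 41, 43}; there are 33 of them.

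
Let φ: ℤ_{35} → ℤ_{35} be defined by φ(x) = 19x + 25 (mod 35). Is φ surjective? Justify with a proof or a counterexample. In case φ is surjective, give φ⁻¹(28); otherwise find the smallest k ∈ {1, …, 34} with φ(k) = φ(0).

Since gcd(19, 35) = 1, 19 is invertible modulo 35. Euclid's algorithm: 35 = 1·19 + 16, 19 = 1·16 + 3, 16 = 5·3 + 1; back-substituting gives 1 = 24·19 − 13·35, so 19⁻¹ ≡ 24 (mod 35).
For any y ∈ ℤ_{35}, x = 24(y − 25) mod 35 satisfies φ(x) = 19·24(y − 25) + 25 ≡ y (since 19·24 ≡ 1 mod 35). So every y has a preimage.
Thus φ is surjective.
Since φ is surjective, we compute φ⁻¹(28): solve 19x + 25 ≡ 28 (mod 35), i.e. 19x ≡ 3 (mod 35).
Multiplying by 19⁻¹ = 24 gives x ≡ 24·3 = 72 = 2·35 + 2 ≡ 2 (mod 35).
Check: φ(2) = 19·2 + 25 = 63 = 1·35 + 28 ≡ 28 (mod 35).

2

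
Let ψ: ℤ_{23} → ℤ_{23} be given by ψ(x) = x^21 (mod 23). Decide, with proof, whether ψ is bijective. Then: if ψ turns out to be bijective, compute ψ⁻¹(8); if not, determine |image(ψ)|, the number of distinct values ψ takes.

3

Since 23 is prime, the nonzero elements of ℤ_{23} form a cyclic group of order 22.
As gcd(21, 22) = 1, raising to the 21st power is a bijection on this group: if s^21 ≡ t^21 then (st^{−1})^21 = 1, and the only element of order dividing gcd(21, 22) = 1 is 1, so s = t.
With ψ(0) = 0 this makes ψ injective on all of ℤ_{23}, hence bijective (finite equal-size domain and codomain). In particular ψ is bijective.
Since ψ is bijective, we find the preimage of 8. The inverse of x ↦ x^21 on (ℤ_{23})^× is x ↦ x^21, because 21·21 = 441 = 20·22 + 1 ≡ 1 (mod 22) and x^{22} = 1 for x ≠ 0 (Fermat). So ψ⁻¹(8) = 8^21 mod 23.
Repeated squaring mod 23: 8^1 ≡ 8, 8^2 ≡ 8² = 64 ≡ 18, 8^4 ≡ 18² = 324 ≡ 2, 8^8 ≡ 2² = 4, 8^16 ≡ 4² = 16. Since 21 = 16 + 4 + 1, 8^21 ≡ 16·2·8: 16·2 = 32 ≡ 9, then 9·8 = 72 ≡ 3. So 8^21 ≡ 3 (mod 23).
Hence ψ⁻¹(8) = 3.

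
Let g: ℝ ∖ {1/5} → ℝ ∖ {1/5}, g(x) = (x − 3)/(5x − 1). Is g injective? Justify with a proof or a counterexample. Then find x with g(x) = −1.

2/3

Suppose g(u) = g(v). Cross-multiplying: (u − 3)(5v − 1) = (v − 3)(5u − 1).
Expanding both sides and cancelling the symmetric terms leaves 14·(u − v) = 0. Since 14 ≠ 0, u = v. Therefore g is injective.
Solving g(x) = −1: cross-multiplying gives x − 3 = −1(5x − 1), which rearranges to 6x = 4, so x = 2/3.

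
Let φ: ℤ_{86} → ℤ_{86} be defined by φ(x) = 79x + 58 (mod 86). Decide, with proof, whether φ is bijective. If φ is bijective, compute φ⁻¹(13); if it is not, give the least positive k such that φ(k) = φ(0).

31

Recall that injectivity means: for all x_1, x_2 in the domain, φ(x_1) = φ(x_2) implies x_1 = x_2.
If φ(x_1) = φ(x_2), then 79x_1 ≡ 79x_2 (mod 86). Because gcd(79, 86) = 1, we may cancel 79 to get x_1 ≡ x_2 (mod 86).
We now compute 79⁻¹ mod 86 explicitly. Euclid's algorithm: 86 = 1·79 + 7, 79 = 11·7 + 2, 7 = 3·2 + 1; back-substituting gives 1 = 49·79 − 45·86, so 79⁻¹ ≡ 49 (mod 86).
Then y ↦ 49(y − 58) is a two-sided inverse to φ, so every y ∈ ℤ_{86} has a preimage.
So φ is bijective.
Since φ is bijective, we find φ⁻¹(13): we need 79x ≡ 13 − 58 ≡ 41 (mod 86). Using 79⁻¹ = 49: x ≡ 49·41 = 2009 = 23·86 + 31, so x = 31.
Check: φ(31) = 79·31 + 58 = 2507 = 29·86 + 13 ≡ 13 (mod 86).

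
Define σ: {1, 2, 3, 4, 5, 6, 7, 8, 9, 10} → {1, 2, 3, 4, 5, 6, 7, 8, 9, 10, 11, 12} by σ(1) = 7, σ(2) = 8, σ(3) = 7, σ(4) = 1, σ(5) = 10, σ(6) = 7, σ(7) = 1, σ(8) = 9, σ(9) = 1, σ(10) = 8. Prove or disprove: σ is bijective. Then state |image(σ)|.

σ(1) = 7 = σ(3) with 1 ≠ 3, so σ is not injective, hence not bijective.
The image of σ is {1, 7, 8, 9, 10}, which has 5 elements.

5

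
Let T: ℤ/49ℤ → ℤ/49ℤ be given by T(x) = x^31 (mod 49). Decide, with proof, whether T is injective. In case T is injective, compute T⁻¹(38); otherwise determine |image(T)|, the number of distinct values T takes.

T(0) = 0^31 = 0.
T(7): Repeated squaring mod 49: 7^1 ≡ 7, 7^2 ≡ 7² = 49 ≡ 0, 7^4 ≡ 0² = 0, 7^8 ≡ 0² = 0, 7^16 ≡ 0² = 0. Since 31 = 16 + 8 + 4 + 2 + 1, 7^31 ≡ 0·0·0·0·7: 0·0 = 0, then 0·0 = 0, then 0·0 = 0, then 0·7 = 0. So 7^31 ≡ 0 (mod 49).
So T(0) = T(7) = 0 while 0 ≠ 7, hence T is not injective.
Since T is not injective, we determine |image(T)|. Computing x^31 mod 49 for each x (by repeated squaring, reducing mod 49 at every step), the values T(0), T(1), …, T(48) are: 0, 1, 44, 45, 25, 26, 20, 0, 22, 16, 17, 46, 47, 41, 0, 43, 37, 38, 18, 19, 13, 0, 15, 9, 10, 39, 40, 34, 0, 36, 30, 31, 11, 12, 6, 0, 8, 2, 3, 32, 33, 27, 0, 29, 23, 24, 4, 5, 48.
The distinct values are {0, 1, 2, 3, 4, 5, 6, 8, 9, 10, 11, 12, 13, 15, 16, 17, 18, 19, 20, 22, 23, 24, 25, 26, 27, 29, 30, 31, 32, 33, 34, 36, 37, 38, 39, 40, 41, 43, 44, 45, 46, 47, 48}; there are 43 of them.

43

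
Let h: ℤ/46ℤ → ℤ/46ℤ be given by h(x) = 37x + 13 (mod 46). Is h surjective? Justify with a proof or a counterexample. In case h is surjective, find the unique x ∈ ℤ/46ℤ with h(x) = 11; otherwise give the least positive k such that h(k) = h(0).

36

Recall that surjectivity means every element of the codomain has a preimage under h.
Since gcd(37, 46) = 1, 37 is invertible modulo 46. Euclid's algorithm: 46 = 1·37 + 9, 37 = 4·9 + 1; back-substituting gives 1 = 5·37 − 4·46, so 37⁻¹ ≡ 5 (mod 46).
For any y ∈ ℤ/46ℤ, x = 5(y − 13) mod 46 satisfies h(x) = 37·5(y − 13) + 13 ≡ y (since 37·5 ≡ 1 mod 46). So every y has a preimage.
Therefore h is surjective.
Since h is surjective, we find h⁻¹(11): we need 37x ≡ 11 − 13 ≡ 44 (mod 46). Using 37⁻¹ = 5: x ≡ 5·44 = 220 = 4·46 + 36, so x = 36.
Check: h(36) = 37·36 + 13 = 1345 = 29·46 + 11 ≡ 11 (mod 46).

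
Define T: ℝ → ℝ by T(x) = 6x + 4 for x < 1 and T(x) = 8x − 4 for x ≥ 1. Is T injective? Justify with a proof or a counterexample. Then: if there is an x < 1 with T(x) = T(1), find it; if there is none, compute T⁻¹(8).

0

Both pieces are strictly increasing (slopes 6 and 8), so each is injective on its own interval.
The left piece maps (−∞, 1) onto (−∞, 10); the right piece maps [1, ∞) onto [4, ∞).
These images overlap. In particular T(1) = 4 (right piece), and solving 6x + 4 = 4 on the left piece gives x = 0 < 1.
So T(0) = T(1) with 0 ≠ 1, and T is not injective. This x = 0 is the requested value below 1.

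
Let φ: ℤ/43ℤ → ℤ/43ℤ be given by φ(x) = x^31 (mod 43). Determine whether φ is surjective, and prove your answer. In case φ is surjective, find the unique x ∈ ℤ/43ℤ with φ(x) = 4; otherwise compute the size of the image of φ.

Since 43 is prime, the nonzero elements of ℤ/43ℤ form a cyclic group of order 42.
As gcd(31, 42) = 1, raising to the 31st power is a bijection on this group: if s^31 ≡ t^31 then (st^{−1})^31 = 1, and the only element of order dividing gcd(31, 42) = 1 is 1, so s = t.
With φ(0) = 0 this makes φ injective on all of ℤ/43ℤ, hence bijective (finite equal-size domain and codomain). In particular φ is surjective.
Since φ is surjective, we find the preimage of 4. The inverse of x ↦ x^31 on (ℤ/43ℤ)^× is x ↦ x^19, because 31·19 = 589 = 14·42 + 1 ≡ 1 (mod 42) and x^{42} = 1 for x ≠ 0 (Fermat). So φ⁻¹(4) = 4^19 mod 43.
Repeated squaring mod 43: 4^1 ≡ 4, 4^2 ≡ 4² = 16, 4^4 ≡ 16² = 256 ≡ 41, 4^8 ≡ 41² = 1681 ≡ 4, 4^16 ≡ 4² = 16. Since 19 = 16 + 2 + 1, 4^19 ≡ 16·16·4: 16·16 = 256 ≡ 41, then 41·4 = 164 ≡ 35. So 4^19 ≡ 35 (mod 43).
Hence φ⁻¹(4) = 35.

35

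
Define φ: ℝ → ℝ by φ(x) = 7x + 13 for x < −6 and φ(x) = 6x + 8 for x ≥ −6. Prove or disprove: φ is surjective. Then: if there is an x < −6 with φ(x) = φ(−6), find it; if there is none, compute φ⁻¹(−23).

Both pieces are strictly increasing (slopes 7 and 6), so each is injective on its own interval.
The left piece maps (−∞, −6) onto (−∞, −29); the right piece maps [−6, ∞) onto [−28, ∞).
The union (−∞, −29) ∪ [−28, ∞) omits the interval between −29 and −28; in particular −29 has no preimage. So φ is not surjective.
Because the two images are disjoint, no x < −6 has φ(x) = φ(−6), so we compute φ⁻¹(−23): −23 lies in [−28, ∞), so solve 6x + 8 = −23: x = (−23 − 8)/6 = −31/6.

-31/6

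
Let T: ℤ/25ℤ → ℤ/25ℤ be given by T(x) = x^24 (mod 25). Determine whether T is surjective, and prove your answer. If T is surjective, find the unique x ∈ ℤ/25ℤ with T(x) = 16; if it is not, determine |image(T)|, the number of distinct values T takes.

T(3): Repeated squaring mod 25: 3^1 ≡ 3, 3^2 ≡ 3² = 9, 3^4 ≡ 9² = 81 ≡ 6, 3^8 ≡ 6² = 36 ≡ 11, 3^16 ≡ 11² = 121 ≡ 21. Since 24 = 16 + 8, 3^24 ≡ 21·11: 21·11 = 231 ≡ 6. So 3^24 ≡ 6 (mod 25).
T(4): Repeated squaring mod 25: 4^1 ≡ 4, 4^2 ≡ 4² = 16, 4^4 ≡ 16² = 256 ≡ 6, 4^8 ≡ 6² = 36 ≡ 11, 4^16 ≡ 11² = 121 ≡ 21. Since 24 = 16 + 8, 4^24 ≡ 21·11: 21·11 = 231 ≡ 6. So 4^24 ≡ 6 (mod 25).
So T(3) = T(4) = 6 while 3 ≠ 4, so T is not injective.
A non-injective map from the 25-element set ℤ/25ℤ to itself takes at most 24 distinct values, so it cannot be surjective. Therefore T is not surjective.
Since T is not surjective, we determine |image(T)|. Computing x^24 mod 25 for each x (by repeated squaring, reducing mod 25 at every step), the values T(0), T(1), …, T(24) are: 0, 1, 16, 6, 6, 0, 21, 1, 21, 11, 0, 16, 11, 11, 16, 0, 11, 21, 1, 21, 0, 6, 6, 16, 1.
The distinct values are {0, 1, 6, 11, 16, 21}; there are 6 of them.

6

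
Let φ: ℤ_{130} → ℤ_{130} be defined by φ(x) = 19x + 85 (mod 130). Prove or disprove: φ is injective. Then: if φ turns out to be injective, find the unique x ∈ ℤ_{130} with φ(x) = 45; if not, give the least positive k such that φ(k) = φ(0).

80

Suppose φ(s) = φ(t) in ℤ_{130}. Then 19s + 85 ≡ 19t + 85 (mod 130), so 19(s − t) ≡ 0 (mod 130).
Since gcd(19, 130) = 1, 19 is invertible modulo 130, hence s − t ≡ 0 (mod 130), i.e. s = t.
Hence φ is injective.
We now compute 19⁻¹ mod 130 explicitly. Euclid's algorithm: 130 = 6·19 + 16, 19 = 1·16 + 3, 16 = 5·3 + 1; back-substituting gives 1 = 89·19 − 13·130, so 19⁻¹ ≡ 89 (mod 130).
Since φ is injective, we find φ⁻¹(45): we need 19x ≡ 45 − 85 ≡ 90 (mod 130). Using 19⁻¹ = 89: x ≡ 89·90 = 8010 = 61·130 + 80, so x = 80.
Check: φ(80) = 19·80 + 85 = 1605 = 12·130 + 45 ≡ 45 (mod 130).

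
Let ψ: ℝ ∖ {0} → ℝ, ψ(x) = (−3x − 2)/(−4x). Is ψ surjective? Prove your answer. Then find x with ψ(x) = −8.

If ψ(x) = 3/4, cross-multiplying gives −4(−3x − 2) = −3(−4x), which simplifies to 8 = 0 — false.  So 3/4 has no preimage and ψ is not surjective.
Solving ψ(x) = −8: cross-multiplying gives −3x − 2 = −8(−4x), which rearranges to −35x = 2, so x = −2/35.

-2/35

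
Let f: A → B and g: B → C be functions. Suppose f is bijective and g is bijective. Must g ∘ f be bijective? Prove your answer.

bijective

Injectivity: if g(f(s)) = g(f(t)) then f(s) = f(t) (g injective) so s = t (f injective).
Surjectivity: for c ∈ C pick b with g(b) = c, then a with f(a) = b; then (g ∘ f)(a) = c.
Therefore g ∘ f is bijective.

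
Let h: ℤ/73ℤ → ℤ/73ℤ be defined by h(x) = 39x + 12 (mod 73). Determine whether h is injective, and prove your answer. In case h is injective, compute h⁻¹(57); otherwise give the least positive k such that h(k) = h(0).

If h(u) = h(v), then 39u ≡ 39v (mod 73). Because gcd(39, 73) = 1, we may cancel 39 to get u ≡ v (mod 73).
Hence h is injective.
We now compute 39⁻¹ mod 73 explicitly. Euclid's algorithm: 73 = 1·39 + 34, 39 = 1·34 + 5, 34 = 6·5 + 4, 5 = 1·4 + 1; back-substituting gives 1 = 15·39 − 8·73, so 39⁻¹ ≡ 15 (mod 73).
Since h is injective, we find h⁻¹(57): we need 39x ≡ 57 − 12 ≡ 45 (mod 73). Using 39⁻¹ = 15: x ≡ 15·45 = 675 = 9·73 + 18, so x = 18.
Check: h(18) = 39·18 + 12 = 714 = 9·73 + 57 ≡ 57 (mod 73).

18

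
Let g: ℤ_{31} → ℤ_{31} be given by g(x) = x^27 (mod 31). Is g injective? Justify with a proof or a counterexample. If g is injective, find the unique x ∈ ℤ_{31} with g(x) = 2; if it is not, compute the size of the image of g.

11

g(1) = 1^27 = 1.
g(5): Repeated squaring mod 31: 5^1 ≡ 5, 5^2 ≡ 5² = 25, 5^4 ≡ 25² = 625 ≡ 5, 5^8 ≡ 5² = 25, 5^16 ≡ 25² = 625 ≡ 5. Since 27 = 16 + 8 + 2 + 1, 5^27 ≡ 5·25·25·5: 5·25 = 125 ≡ 1, then 1·25 = 25, then 25·5 = 125 ≡ 1. So 5^27 ≡ 1 (mod 31).
So g(1) = g(5) = 1 while 1 ≠ 5, hence g is not injective.
Since g is not injective, we determine |image(g)|. Computing x^27 mod 31 for each x (by repeated squaring, reducing mod 31 at every step), the values g(0), g(1), …, g(30) are: 0, 1, 4, 23, 16, 1, 30, 16, 2, 2, 4, 15, 27, 23, 2, 23, 8, 29, 8, 4, 16, 27, 29, 29, 15, 1, 30, 15, 8, 27, 30.
The distinct values are {0, 1, 2, 4, 8, 15, 16, 23, 27, 29, 30}; there are 11 of them.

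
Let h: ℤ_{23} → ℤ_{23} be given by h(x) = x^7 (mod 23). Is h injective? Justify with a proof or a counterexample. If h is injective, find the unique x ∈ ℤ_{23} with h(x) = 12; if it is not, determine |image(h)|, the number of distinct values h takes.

8

Since 23 is prime, the nonzero elements of ℤ_{23} form a cyclic group of order 22.
As gcd(7, 22) = 1, raising to the 7th power is a bijection on this group: if s^7 ≡ t^7 then (st^{−1})^7 = 1, and the only element of order dividing gcd(7, 22) = 1 is 1, so s = t.
With h(0) = 0 this makes h injective on all of ℤ_{23}, hence bijective (finite equal-size domain and codomain). In particular h is injective.
Since h is injective, we find the preimage of 12. The inverse of x ↦ x^7 on (ℤ_{23})^× is x ↦ x^19, because 7·19 = 133 = 6·22 + 1 ≡ 1 (mod 22) and x^{22} = 1 for x ≠ 0 (Fermat). So h⁻¹(12) = 12^19 mod 23.
Repeated squaring mod 23: 12^1 ≡ 12, 12^2 ≡ 12² = 144 ≡ 6, 12^4 ≡ 6² = 36 ≡ 13, 12^8 ≡ 13² = 169 ≡ 8, 12^16 ≡ 8² = 64 ≡ 18. Since 19 = 16 + 2 + 1, 12^19 ≡ 18·6·12: 18·6 = 108 ≡ 16, then 16·12 = 192 ≡ 8. So 12^19 ≡ 8 (mod 23).
Hence h⁻¹(12) = 8.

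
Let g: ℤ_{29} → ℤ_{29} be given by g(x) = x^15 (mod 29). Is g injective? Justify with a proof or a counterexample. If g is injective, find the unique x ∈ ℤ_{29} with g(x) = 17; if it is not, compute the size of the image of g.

12

Since 29 is prime, the nonzero elements of ℤ_{29} form a cyclic group of order 28.
As gcd(15, 28) = 1, raising to the 15th power is a bijection on this group: if a^15 ≡ b^15 then (ab^{−1})^15 = 1, and the only element of order dividing gcd(15, 28) = 1 is 1, so a = b.
With g(0) = 0 this makes g injective on all of ℤ_{29}, hence bijective (finite equal-size domain and codomain). In particular g is injective.
Since g is injective, we find the preimage of 17. The inverse of x ↦ x^15 on (ℤ_{29})^× is x ↦ x^15, because 15·15 = 225 = 8·28 + 1 ≡ 1 (mod 28) and x^{28} = 1 for x ≠ 0 (Fermat). So g⁻¹(17) = 17^15 mod 29.
Repeated squaring mod 29: 17^1 ≡ 17, 17^2 ≡ 17² = 289 ≡ 28, 17^4 ≡ 28² = 784 ≡ 1, 17^8 ≡ 1² = 1. Since 15 = 8 + 4 + 2 + 1, 17^15 ≡ 1·1·28·17: 1·1 = 1, then 1·28 = 28, then 28·17 = 476 ≡ 12. So 17^15 ≡ 12 (mod 29).
Hence g⁻¹(17) = 12.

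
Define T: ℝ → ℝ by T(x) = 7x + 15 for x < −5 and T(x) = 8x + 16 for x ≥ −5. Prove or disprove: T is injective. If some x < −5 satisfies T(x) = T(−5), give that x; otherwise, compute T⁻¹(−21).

-39/7

Both pieces are strictly increasing (slopes 7 and 8), so each is injective on its own interval.
The left piece maps (−∞, −5) onto (−∞, −20); the right piece maps [−5, ∞) onto [−24, ∞).
These images overlap. In particular T(−5) = −24 (right piece), and solving 7x + 15 = −24 on the left piece gives x = −39/7 < −5.
So T(−39/7) = T(−5) with −39/7 ≠ −5, and T is not injective. This x = −39/7 is the requested value below −5.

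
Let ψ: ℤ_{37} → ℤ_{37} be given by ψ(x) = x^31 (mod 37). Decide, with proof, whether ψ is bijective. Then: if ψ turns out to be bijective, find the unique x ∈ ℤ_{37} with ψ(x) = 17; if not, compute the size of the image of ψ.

Since 37 is prime, the nonzero elements of ℤ_{37} form a cyclic group of order 36.
As gcd(31, 36) = 1, raising to the 31st power is a bijection on this group: if s^31 ≡ t^31 then (st^{−1})^31 = 1, and the only element of order dividing gcd(31, 36) = 1 is 1, so s = t.
With ψ(0) = 0 this makes ψ injective on all of ℤ_{37}, hence bijective (finite equal-size domain and codomain). In particular ψ is bijective.
Since ψ is bijective, we find the preimage of 17. The inverse of x ↦ x^31 on (ℤ_{37})^× is x ↦ x^7, because 31·7 = 217 = 6·36 + 1 ≡ 1 (mod 36) and x^{36} = 1 for x ≠ 0 (Fermat). So ψ⁻¹(17) = 17^7 mod 37.
Repeated squaring mod 37: 17^1 ≡ 17, 17^2 ≡ 17² = 289 ≡ 30, 17^4 ≡ 30² = 900 ≡ 12. Since 7 = 4 + 2 + 1, 17^7 ≡ 12·30·17: 12·30 = 360 ≡ 27, then 27·17 = 459 ≡ 15. So 17^7 ≡ 15 (mod 37).
Hence ψ⁻¹(17) = 15.

15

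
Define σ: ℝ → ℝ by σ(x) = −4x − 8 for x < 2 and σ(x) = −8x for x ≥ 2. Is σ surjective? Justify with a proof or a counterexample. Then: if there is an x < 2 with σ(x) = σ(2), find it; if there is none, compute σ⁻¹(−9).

Both pieces are strictly decreasing (slopes −4 and −8), so each is injective on its own interval.
The left piece maps (−∞, 2) onto (−16, ∞); the right piece maps [2, ∞) onto (−∞, −16].
These images together cover ℝ, so σ is surjective.
Because the two images are disjoint, no x < 2 has σ(x) = σ(2), so we compute σ⁻¹(−9): −9 lies in (−16, ∞), so solve −4x − 8 = −9: x = (−9 + 8)/(−4) = 1/4.

1/4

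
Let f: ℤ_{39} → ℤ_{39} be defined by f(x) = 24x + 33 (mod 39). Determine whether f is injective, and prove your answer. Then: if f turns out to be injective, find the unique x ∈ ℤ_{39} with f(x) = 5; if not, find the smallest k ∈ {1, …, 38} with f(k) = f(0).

By definition, injectivity means: for all a, b in the domain, f(a) = f(b) implies a = b.
We have gcd(24, 39) = 3 > 1. Taking a = 0 and b = 13: f(0) = 33 and f(13) = 24·13 + 33 = 345 ≡ 33 (mod 39).
So f(0) = f(13) while 0 ≠ 13, therefore f is not injective.
Since f is not injective, we find the least positive k with f(k) = f(0): this means 24k ≡ 0 (mod 39), i.e. 39 ∣ 24k. Since gcd(24, 39) = 3, dividing through by 3 this holds exactly when 13 ∣ 8k, and as gcd(8, 13) = 1, exactly when 13 ∣ k.
The smallest positive such k is 13.

13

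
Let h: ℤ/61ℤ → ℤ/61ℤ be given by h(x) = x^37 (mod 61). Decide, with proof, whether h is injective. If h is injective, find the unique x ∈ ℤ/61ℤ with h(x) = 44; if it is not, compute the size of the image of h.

26

Since 61 is prime, the nonzero elements of ℤ/61ℤ form a cyclic group of order 60.
As gcd(37, 60) = 1, raising to the 37th power is a bijection on this group: if u^37 ≡ v^37 then (uv^{−1})^37 = 1, and the only element of order dividing gcd(37, 60) = 1 is 1, so u = v.
With h(0) = 0 this makes h injective on all of ℤ/61ℤ, hence bijective (finite equal-size domain and codomain). In particular h is injective.
Since h is injective, we find the preimage of 44. The inverse of x ↦ x^37 on (ℤ/61ℤ)^× is x ↦ x^13, because 37·13 = 481 = 8·60 + 1 ≡ 1 (mod 60) and x^{60} = 1 for x ≠ 0 (Fermat). So h⁻¹(44) = 44^13 mod 61.
Repeated squaring mod 61: 44^1 ≡ 44, 44^2 ≡ 44² = 1936 ≡ 45, 44^4 ≡ 45² = 2025 ≡ 12, 44^8 ≡ 12² = 144 ≡ 22. Since 13 = 8 + 4 + 1, 44^13 ≡ 22·12·44: 22·12 = 264 ≡ 20, then 20·44 = 880 ≡ 26. So 44^13 ≡ 26 (mod 61).
Hence h⁻¹(44) = 26.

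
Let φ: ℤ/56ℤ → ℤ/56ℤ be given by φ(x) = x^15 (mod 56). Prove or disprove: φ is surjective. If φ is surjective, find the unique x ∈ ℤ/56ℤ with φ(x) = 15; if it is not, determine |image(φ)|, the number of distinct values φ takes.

φ(2): Repeated squaring mod 56: 2^1 ≡ 2, 2^2 ≡ 2² = 4, 2^4 ≡ 4² = 16, 2^8 ≡ 16² = 256 ≡ 32. Since 15 = 8 + 4 + 2 + 1, 2^15 ≡ 32·16·4·2: 32·16 = 512 ≡ 8, then 8·4 = 32, then 32·2 = 64 ≡ 8. So 2^15 ≡ 8 (mod 56).
φ(4): Repeated squaring mod 56: 4^1 ≡ 4, 4^2 ≡ 4² = 16, 4^4 ≡ 16² = 256 ≡ 32, 4^8 ≡ 32² = 1024 ≡ 16. Since 15 = 8 + 4 + 2 + 1, 4^15 ≡ 16·32·16·4: 16·32 = 512 ≡ 8, then 8·16 = 128 ≡ 16, then 16·4 = 64 ≡ 8. So 4^15 ≡ 8 (mod 56).
So φ(2) = φ(4) = 8 while 2 ≠ 4, so φ is not injective.
A non-injective map from the 56-element set ℤ/56ℤ to itself takes at most 55 distinct values, so it cannot be surjective. Therefore φ is not surjective.
Since φ is not surjective, we determine |image(φ)|. Computing x^15 mod 56 for each x (by repeated squaring, reducing mod 56 at every step), the values φ(0), φ(1), …, φ(55) are: 0, 1, 8, 27, 8, 13, 48, 7, 8, 1, 48, 43, 48, 13, 0, 15, 8, 41, 8, 27, 48, 21, 8, 15, 48, 1, 48, 27, 0, 29, 8, 55, 8, 41, 48, 35, 8, 29, 48, 15, 48, 41, 0, 43, 8, 13, 8, 55, 48, 49, 8, 43, 48, 29, 48, 55.
The distinct values are {0, 1, 7, 8, 13, 15, 21, 27, 29, 35, 41, 43, 48, 49, 55}; there are 15 of them.

15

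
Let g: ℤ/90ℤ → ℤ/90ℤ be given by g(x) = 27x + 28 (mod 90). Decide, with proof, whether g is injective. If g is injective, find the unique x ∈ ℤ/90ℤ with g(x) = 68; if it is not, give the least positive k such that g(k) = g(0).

We have gcd(27, 90) = 9 > 1. Taking a = 0 and b = 10: g(0) = 28 and g(10) = 27·10 + 28 = 298 ≡ 28 (mod 90).
So g(0) = g(10) while 0 ≠ 10, therefore g is not injective.
Since g is not injective, we find the least positive k with g(k) = g(0): this means 27k ≡ 0 (mod 90), i.e. 90 ∣ 27k. Since gcd(27, 90) = 9, dividing through by 9 this holds exactly when 10 ∣ 3k, and as gcd(3, 10) = 1, exactly when 10 ∣ k.
The smallest positive such k is 10.

10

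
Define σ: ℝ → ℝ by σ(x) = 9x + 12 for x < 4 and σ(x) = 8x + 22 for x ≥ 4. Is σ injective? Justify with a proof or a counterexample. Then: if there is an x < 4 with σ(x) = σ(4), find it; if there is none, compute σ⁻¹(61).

39/8

Both pieces are strictly increasing (slopes 9 and 8), so each is injective on its own interval.
The left piece maps (−∞, 4) onto (−∞, 48); the right piece maps [4, ∞) onto [54, ∞).
These images are disjoint, so no value is attained by both pieces. Thus σ is injective.
Because the two images are disjoint, no x < 4 has σ(x) = σ(4), so we compute σ⁻¹(61): 61 lies in [54, ∞), so solve 8x + 22 = 61: x = (61 − 22)/8 = 39/8.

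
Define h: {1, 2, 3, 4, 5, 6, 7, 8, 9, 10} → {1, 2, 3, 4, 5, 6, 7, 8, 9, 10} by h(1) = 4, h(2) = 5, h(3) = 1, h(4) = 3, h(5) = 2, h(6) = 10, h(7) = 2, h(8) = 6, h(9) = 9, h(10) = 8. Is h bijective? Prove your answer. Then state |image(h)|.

9

h(5) = 2 = h(7) with 5 ≠ 7, so h is not injective, hence not bijective.
The image of h is {1, 2, 3, 4, 5, 6, 8, 9, 10}, which has 9 elements.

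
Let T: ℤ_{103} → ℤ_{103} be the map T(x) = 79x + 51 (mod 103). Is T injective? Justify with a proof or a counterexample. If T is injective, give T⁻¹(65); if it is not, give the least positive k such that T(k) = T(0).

8

If T(u) = T(v), then 79u ≡ 79v (mod 103). Because gcd(79, 103) = 1, we may cancel 79 to get u ≡ v (mod 103).
Thus T is injective.
We now compute 79⁻¹ mod 103 explicitly. Euclid's algorithm: 103 = 1·79 + 24, 79 = 3·24 + 7, 24 = 3·7 + 3, 7 = 2·3 + 1; back-substituting gives 1 = 30·79 − 23·103, so 79⁻¹ ≡ 30 (mod 103).
Since T is injective, we compute T⁻¹(65): solve 79x + 51 ≡ 65 (mod 103), i.e. 79x ≡ 14 (mod 103).
Multiplying by 79⁻¹ = 30 gives x ≡ 30·14 = 420 = 4·103 + 8 ≡ 8 (mod 103).
Check: T(8) = 79·8 + 51 = 683 = 6·103 + 65 ≡ 65 (mod 103).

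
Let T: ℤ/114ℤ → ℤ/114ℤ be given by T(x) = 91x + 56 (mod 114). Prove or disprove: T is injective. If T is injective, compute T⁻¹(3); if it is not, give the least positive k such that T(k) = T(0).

37

If T(a) = T(b), then 91a ≡ 91b (mod 114). Because gcd(91, 114) = 1, we may cancel 91 to get a ≡ b (mod 114).
Thus T is injective.
We now compute 91⁻¹ mod 114 explicitly. Euclid's algorithm: 114 = 1·91 + 23, 91 = 3·23 + 22, 23 = 1·22 + 1; back-substituting gives 1 = 109·91 − 87·114, so 91⁻¹ ≡ 109 (mod 114).
Since T is injective, we find T⁻¹(3): we need 91x ≡ 3 − 56 ≡ 61 (mod 114). Using 91⁻¹ = 109: x ≡ 109·61 = 6649 = 58·114 + 37, so x = 37.
Check: T(37) = 91·37 + 56 = 3423 = 30·114 + 3 ≡ 3 (mod 114).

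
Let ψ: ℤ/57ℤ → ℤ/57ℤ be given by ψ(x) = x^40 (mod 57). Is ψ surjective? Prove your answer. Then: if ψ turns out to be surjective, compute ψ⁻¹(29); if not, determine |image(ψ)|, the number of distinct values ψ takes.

20

ψ(8): Repeated squaring mod 57: 8^1 ≡ 8, 8^2 ≡ 8² = 64 ≡ 7, 8^4 ≡ 7² = 49, 8^8 ≡ 49² = 2401 ≡ 7, 8^16 ≡ 7² = 49, 8^32 ≡ 49² = 2401 ≡ 7. Since 40 = 32 + 8, 8^40 ≡ 7·7: 7·7 = 49. So 8^40 ≡ 49 (mod 57).
ψ(11): Repeated squaring mod 57: 11^1 ≡ 11, 11^2 ≡ 11² = 121 ≡ 7, 11^4 ≡ 7² = 49, 11^8 ≡ 49² = 2401 ≡ 7, 11^16 ≡ 7² = 49, 11^32 ≡ 49² = 2401 ≡ 7. Since 40 = 32 + 8, 11^40 ≡ 7·7: 7·7 = 49. So 11^40 ≡ 49 (mod 57).
So ψ(8) = ψ(11) = 49 while 8 ≠ 11, hence ψ is not injective.
A non-injective map from the 57-element set ℤ/57ℤ to itself takes at most 56 distinct values, so it cannot be surjective. So ψ is not surjective.
Since ψ is not surjective, we determine |image(ψ)|. Computing x^40 mod 57 for each x (by repeated squaring, reducing mod 57 at every step), the values ψ(0), ψ(1), …, ψ(56) are: 0, 1, 16, 24, 28, 55, 42, 7, 49, 6, 25, 49, 45, 4, 55, 9, 43, 16, 39, 19, 1, 54, 43, 28, 36, 4, 7, 30, 25, 25, 30, 7, 4, 36, 28, 43, 54, 1, 19, 39, 16, 43, 9, 55, 4, 45, 49, 25, 6, 49, 7, 42, 55, 28, 24, 16, 1.
The distinct values are {0, 1, 4, 6, 7, 9, 16, 19, 24, 25, 28, 30, 36, 39, 42, 43, 45, 49, 54, 55}; there are 20 of them.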